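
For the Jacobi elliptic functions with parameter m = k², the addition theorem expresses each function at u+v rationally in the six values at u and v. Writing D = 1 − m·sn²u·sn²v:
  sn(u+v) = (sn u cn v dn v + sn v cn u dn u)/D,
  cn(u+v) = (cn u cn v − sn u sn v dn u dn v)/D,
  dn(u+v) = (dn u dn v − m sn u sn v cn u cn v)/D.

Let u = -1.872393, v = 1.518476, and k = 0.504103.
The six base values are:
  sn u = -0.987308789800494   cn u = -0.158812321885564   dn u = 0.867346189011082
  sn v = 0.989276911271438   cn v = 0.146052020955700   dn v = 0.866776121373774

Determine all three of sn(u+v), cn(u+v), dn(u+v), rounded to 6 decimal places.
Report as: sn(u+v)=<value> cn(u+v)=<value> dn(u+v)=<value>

m = k² = 0.254119834609
D = 1 − m·sn²u·sn²v = 0.7575733739182315
sn(u+v) = (sn u·cn v·dn v + sn v·cn u·dn u)/D = -0.2612559755358688/0.7575733739182315 = -0.3448589727812523
cn(u+v) = (cn u·cn v − sn u·sn v·dn u·dn v)/D = 0.7110996639829427/0.7575733739182315 = 0.938654509866255
dn(u+v) = (dn u·dn v − m·sn u·sn v·cn u·cn v)/D = 0.7460378996197715/0.7575733739182315 = 0.9847731260157712

sn(u+v)=-0.344859 cn(u+v)=0.938655 dn(u+v)=0.984773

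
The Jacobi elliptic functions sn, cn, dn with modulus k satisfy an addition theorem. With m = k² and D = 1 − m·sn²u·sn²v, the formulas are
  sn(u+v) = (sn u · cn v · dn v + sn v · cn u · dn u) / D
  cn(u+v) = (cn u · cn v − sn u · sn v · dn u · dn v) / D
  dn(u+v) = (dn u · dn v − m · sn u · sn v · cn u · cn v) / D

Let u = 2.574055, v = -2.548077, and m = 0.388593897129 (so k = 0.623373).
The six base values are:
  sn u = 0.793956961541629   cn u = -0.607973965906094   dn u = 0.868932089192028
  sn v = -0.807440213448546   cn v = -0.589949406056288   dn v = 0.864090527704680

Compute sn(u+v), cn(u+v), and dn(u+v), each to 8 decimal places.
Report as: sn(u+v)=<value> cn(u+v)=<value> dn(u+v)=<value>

sn(u+v)=0.02597394 cn(u+v)=0.99966262 dn(u+v)=0.99986891

m = k² = 0.388593897129
D = 1 − m·sn²u·sn²v = 0.8402978922952295
sn(u+v) = (sn u·cn v·dn v + sn v·cn u·dn u)/D = 0.02182584981984004/0.8402978922952295 = 0.02597394331220311
cn(u+v) = (cn u·cn v − sn u·sn v·dn u·dn v)/D = 0.8400143927787469/0.8402978922952295 = 0.9996626202218499
dn(u+v) = (dn u·dn v − m·sn u·sn v·cn u·cn v)/D = 0.8401877374770978/0.8402978922952295 = 0.9998689098007484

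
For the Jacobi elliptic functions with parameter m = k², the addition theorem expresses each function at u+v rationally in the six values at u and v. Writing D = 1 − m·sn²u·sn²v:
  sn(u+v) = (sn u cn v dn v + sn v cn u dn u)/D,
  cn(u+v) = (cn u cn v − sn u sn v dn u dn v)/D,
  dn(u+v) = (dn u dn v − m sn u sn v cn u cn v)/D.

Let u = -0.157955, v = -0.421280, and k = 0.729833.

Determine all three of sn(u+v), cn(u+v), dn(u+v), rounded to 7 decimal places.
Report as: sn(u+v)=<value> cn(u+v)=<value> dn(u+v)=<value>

sn(u+v)=-0.5339022 cn(u+v)=0.8455463 dn(u+v)=0.9209590

sn u = -0.1569554232472817, cn u = 0.9876056880725559, dn u = 0.993417340152519
sn v = -0.4030983476188513, cn v = 0.9151566653567856, dn v = 0.9557455781181418
m = k² = 0.532656207889
D = 1 − m·sn²u·sn²v = 0.9978678307216771
sn(u+v) = (sn u·cn v·dn v + sn v·cn u·dn u)/D = -0.5327637990733689/0.9978678307216771 = -0.5339021688754752
cn(u+v) = (cn u·cn v − sn u·sn v·dn u·dn v)/D = 0.8437434100401002/0.9978678307216771 = 0.8455462577943702
dn(u+v) = (dn u·dn v − m·sn u·sn v·cn u·cn v)/D = 0.9189953895615915/0.9978678307216771 = 0.9209590301121908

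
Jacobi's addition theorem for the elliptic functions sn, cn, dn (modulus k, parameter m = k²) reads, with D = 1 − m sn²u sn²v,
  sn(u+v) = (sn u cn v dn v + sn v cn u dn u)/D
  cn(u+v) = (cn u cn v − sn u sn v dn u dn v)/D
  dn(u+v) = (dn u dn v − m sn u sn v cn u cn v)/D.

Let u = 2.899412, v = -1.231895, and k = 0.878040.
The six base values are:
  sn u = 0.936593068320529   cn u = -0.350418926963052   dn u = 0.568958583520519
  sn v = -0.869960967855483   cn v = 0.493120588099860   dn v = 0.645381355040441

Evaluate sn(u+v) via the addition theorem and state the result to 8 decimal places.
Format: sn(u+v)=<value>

m = k² = 0.7709542416
D = 1 − m·sn²u·sn²v = 0.4881649575947532
sn(u+v) = (sn u·cn v·dn v + sn v·cn u·dn u)/D = 0.4715189975117351/0.4881649575947532 = 0.9659009524873832

sn(u+v)=0.96590095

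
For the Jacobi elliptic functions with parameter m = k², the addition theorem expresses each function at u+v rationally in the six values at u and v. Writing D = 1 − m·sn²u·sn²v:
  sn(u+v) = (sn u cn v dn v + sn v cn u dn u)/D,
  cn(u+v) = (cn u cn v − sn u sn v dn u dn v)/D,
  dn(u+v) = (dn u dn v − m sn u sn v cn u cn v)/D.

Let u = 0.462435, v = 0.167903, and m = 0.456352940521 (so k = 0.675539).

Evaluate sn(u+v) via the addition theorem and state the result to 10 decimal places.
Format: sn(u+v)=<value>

sn u = 0.439693809657459, cn u = 0.8981477349238878, dn u = 0.9548680490468251
sn v = 0.1667624583944452, cn v = 0.9859971006398756, dn v = 0.9936342152071033
m = k² = 0.456352940521
D = 1 − m·sn²u·sn²v = 0.997546431803731
sn(u+v) = (sn u·cn v·dn v + sn v·cn u·dn u)/D = 0.5737946008102728/0.997546431803731 = 0.5752059077317896

sn(u+v)=0.5752059077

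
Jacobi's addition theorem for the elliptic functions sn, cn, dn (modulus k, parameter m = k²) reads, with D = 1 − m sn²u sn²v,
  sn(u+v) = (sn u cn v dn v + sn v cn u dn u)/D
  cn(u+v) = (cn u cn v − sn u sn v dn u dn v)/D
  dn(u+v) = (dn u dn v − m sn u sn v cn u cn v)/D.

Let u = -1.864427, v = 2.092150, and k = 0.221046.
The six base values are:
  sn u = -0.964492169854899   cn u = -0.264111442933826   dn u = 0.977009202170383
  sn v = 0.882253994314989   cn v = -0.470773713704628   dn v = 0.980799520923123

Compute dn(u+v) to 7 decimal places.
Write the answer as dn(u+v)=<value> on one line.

m = k² = 0.048861334116
D = 1 − m·sn²u·sn²v = 0.9646206377708358
dn(u+v) = (dn u·dn v − m·sn u·sn v·cn u·cn v)/D = 0.9634197591281026/0.9646206377708358 = 0.9987550767672684

dn(u+v)=0.9987551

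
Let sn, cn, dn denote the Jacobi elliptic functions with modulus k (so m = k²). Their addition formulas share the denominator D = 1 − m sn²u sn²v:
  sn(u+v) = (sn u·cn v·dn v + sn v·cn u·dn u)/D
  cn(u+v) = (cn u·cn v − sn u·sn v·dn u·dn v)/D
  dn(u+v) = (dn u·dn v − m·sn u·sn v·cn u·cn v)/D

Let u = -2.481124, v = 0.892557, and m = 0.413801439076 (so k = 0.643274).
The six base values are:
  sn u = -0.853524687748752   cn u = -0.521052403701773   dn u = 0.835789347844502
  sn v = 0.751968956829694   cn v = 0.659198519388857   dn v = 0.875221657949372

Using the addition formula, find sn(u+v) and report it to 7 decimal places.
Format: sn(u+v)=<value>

m = k² = 0.413801439076
D = 1 − m·sn²u·sn²v = 0.8295394066603282
sn(u+v) = (sn u·cn v·dn v + sn v·cn u·dn u)/D = -0.8199116458588342/0.8295394066603282 = -0.988393847568671

sn(u+v)=-0.9883938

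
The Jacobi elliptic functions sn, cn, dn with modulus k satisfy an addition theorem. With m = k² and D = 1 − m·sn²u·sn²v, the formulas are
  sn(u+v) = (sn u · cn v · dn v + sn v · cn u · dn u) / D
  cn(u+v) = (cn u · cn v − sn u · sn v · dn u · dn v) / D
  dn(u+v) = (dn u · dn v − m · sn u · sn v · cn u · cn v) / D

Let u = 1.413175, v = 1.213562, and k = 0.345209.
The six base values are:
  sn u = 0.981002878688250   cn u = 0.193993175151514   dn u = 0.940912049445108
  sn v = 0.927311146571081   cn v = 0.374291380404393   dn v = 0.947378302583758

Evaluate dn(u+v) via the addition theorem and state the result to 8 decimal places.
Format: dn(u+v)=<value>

dn(u+v)=0.98019273

m = k² = 0.119169253681
D = 1 − m·sn²u·sn²v = 0.901382101559049
dn(u+v) = (dn u·dn v − m·sn u·sn v·cn u·cn v)/D = 0.8835281827796826/0.901382101559049 = 0.9801927298661845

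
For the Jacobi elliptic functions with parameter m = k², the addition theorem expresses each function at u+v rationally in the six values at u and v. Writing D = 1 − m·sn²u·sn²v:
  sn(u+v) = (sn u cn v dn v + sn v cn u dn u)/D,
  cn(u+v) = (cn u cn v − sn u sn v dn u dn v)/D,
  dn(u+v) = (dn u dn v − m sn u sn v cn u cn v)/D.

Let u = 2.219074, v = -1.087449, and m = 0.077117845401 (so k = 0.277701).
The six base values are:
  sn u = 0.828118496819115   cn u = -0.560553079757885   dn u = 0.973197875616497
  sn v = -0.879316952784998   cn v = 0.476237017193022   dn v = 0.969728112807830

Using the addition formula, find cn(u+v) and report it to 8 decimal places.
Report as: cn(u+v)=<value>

cn(u+v)=0.43817060

m = k² = 0.077117845401
D = 1 − m·sn²u·sn²v = 0.9591087157900661
cn(u+v) = (cn u·cn v − sn u·sn v·dn u·dn v)/D = 0.4202532391261144/0.9591087157900661 = 0.4381705975635209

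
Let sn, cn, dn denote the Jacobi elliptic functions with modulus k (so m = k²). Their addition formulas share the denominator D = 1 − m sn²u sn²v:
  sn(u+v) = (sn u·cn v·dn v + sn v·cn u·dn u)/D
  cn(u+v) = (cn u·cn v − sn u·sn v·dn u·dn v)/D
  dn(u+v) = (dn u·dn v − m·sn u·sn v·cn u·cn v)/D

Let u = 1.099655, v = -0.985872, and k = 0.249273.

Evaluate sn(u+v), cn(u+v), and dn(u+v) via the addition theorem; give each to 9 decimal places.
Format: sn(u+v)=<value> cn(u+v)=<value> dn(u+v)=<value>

sn u = 0.886099508742621, cn u = 0.4634950491710626, dn u = 0.9753008376633841
sn v = -0.8292225327206057, cn v = 0.5589185908774408, dn v = 0.9784037802809915
m = k² = 0.062137028529
D = 1 − m·sn²u·sn²v = 0.9664526930751769
sn(u+v) = (sn u·cn v·dn v + sn v·cn u·dn u)/D = 0.1097141500356987/0.9664526930751769 = 0.1135225250256139
cn(u+v) = (cn u·cn v − sn u·sn v·dn u·dn v)/D = 0.9602049850079963/0.9664526930751769 = 0.9935354227765656
dn(u+v) = (dn u·dn v − m·sn u·sn v·cn u·cn v)/D = 0.9660656563819341/0.9664526930751769 = 0.999599528568738

sn(u+v)=0.113522525 cn(u+v)=0.993535423 dn(u+v)=0.999599529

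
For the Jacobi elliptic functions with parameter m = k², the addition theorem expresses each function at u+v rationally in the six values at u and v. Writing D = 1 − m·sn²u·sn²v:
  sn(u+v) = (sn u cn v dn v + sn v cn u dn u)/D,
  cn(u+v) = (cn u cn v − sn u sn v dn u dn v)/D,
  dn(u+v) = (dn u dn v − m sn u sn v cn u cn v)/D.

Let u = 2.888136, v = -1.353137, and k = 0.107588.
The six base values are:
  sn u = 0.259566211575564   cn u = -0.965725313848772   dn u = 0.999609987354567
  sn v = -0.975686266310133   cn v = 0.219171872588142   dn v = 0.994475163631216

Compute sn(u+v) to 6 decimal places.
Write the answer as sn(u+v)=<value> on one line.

sn(u+v)=0.999195

m = k² = 0.011575177744
D = 1 − m·sn²u·sn²v = 0.9992575890486728
sn(u+v) = (sn u·cn v·dn v + sn v·cn u·dn u)/D = 0.9984527451647942/0.9992575890486728 = 0.9991945581472693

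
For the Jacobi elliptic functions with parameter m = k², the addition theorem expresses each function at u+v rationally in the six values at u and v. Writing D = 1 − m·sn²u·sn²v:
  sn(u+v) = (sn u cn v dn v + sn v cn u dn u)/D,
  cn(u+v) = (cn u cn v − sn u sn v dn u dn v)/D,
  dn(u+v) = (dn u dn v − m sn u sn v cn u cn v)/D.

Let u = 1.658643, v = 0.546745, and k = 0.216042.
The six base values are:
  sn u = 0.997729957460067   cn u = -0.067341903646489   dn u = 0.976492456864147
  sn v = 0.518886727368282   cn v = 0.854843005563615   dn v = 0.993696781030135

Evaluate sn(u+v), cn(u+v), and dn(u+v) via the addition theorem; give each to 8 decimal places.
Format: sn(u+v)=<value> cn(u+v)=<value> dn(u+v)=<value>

sn(u+v)=0.82370942 cn(u+v)=-0.56701217 dn(u+v)=0.98403848

m = k² = 0.046674145764
D = 1 − m·sn²u·sn²v = 0.9874902817928736
sn(u+v) = (sn u·cn v·dn v + sn v·cn u·dn u)/D = 0.8134050443630369/0.9874902817928736 = 0.8237094170549507
cn(u+v) = (cn u·cn v − sn u·sn v·dn u·dn v)/D = -0.5599190034640143/0.9874902817928736 = -0.5670121658791752
dn(u+v) = (dn u·dn v − m·sn u·sn v·cn u·cn v)/D = 0.9717284321426758/0.9874902817928736 = 0.9840384761847166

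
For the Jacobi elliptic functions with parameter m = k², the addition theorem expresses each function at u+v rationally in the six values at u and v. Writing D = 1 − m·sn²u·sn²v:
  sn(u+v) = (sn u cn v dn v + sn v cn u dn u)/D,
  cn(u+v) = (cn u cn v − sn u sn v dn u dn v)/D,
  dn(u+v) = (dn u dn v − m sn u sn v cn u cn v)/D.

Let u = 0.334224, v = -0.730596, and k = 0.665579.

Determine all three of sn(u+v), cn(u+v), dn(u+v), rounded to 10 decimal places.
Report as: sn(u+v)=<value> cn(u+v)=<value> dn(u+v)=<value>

sn u = 0.3254943090184658, cn u = 0.9455439993974852, dn u = 0.9762510779885122
sn v = -0.6479610983665219, cn v = 0.7616734306798751, dn v = 0.9022232489648311
m = k² = 0.442995405241
D = 1 − m·sn²u·sn²v = 0.9802946620722574
sn(u+v) = (sn u·cn v·dn v + sn v·cn u·dn u)/D = -0.3744458212967689/0.9802946620722574 = -0.3819727228803053
cn(u+v) = (cn u·cn v − sn u·sn v·dn u·dn v)/D = 0.9059624448070403/0.9802946620722574 = 0.9241735978567043
dn(u+v) = (dn u·dn v − m·sn u·sn v·cn u·cn v)/D = 0.9480851140797696/0.9802946620722574 = 0.9671429935929676

sn(u+v)=-0.3819727229 cn(u+v)=0.9241735979 dn(u+v)=0.9671429936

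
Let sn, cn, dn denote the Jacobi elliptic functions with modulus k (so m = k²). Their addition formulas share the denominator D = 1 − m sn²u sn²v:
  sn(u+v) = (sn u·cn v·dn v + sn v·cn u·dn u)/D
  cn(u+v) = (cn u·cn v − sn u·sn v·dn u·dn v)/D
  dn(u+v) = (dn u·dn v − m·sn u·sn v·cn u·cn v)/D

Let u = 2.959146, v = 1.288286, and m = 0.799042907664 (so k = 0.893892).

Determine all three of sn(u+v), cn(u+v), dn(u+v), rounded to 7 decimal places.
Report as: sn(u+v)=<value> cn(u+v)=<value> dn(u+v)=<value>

sn u = 0.943935552660768, cn u = -0.330129781181599, dn u = 0.5366948117157445
sn v = 0.8837563707830393, cn v = 0.4679473016274281, dn v = 0.613129068819186
m = k² = 0.799042907664
D = 1 − m·sn²u·sn²v = 0.4439422427823935
sn(u+v) = (sn u·cn v·dn v + sn v·cn u·dn u)/D = 0.1142435076982149/0.4439422427823935 = 0.2573386731170195
cn(u+v) = (cn u·cn v − sn u·sn v·dn u·dn v)/D = -0.4289908342557793/0.4439422427823935 = -0.9663212754143271
dn(u+v) = (dn u·dn v − m·sn u·sn v·cn u·cn v)/D = 0.4320369697745675/0.4439422427823935 = 0.9731828335749036

sn(u+v)=0.2573387 cn(u+v)=-0.9663213 dn(u+v)=0.9731828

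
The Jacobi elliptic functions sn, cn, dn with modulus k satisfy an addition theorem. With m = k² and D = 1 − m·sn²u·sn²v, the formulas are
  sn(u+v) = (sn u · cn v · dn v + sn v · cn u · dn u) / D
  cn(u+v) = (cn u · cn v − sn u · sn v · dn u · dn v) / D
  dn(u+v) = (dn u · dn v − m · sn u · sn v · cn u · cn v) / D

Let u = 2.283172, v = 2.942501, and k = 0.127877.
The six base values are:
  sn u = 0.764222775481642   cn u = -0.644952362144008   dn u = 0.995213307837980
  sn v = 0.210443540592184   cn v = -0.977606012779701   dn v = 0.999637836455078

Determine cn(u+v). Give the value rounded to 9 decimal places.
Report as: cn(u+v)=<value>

cn(u+v)=0.470710440

m = k² = 0.016352527129
D = 1 − m·sn²u·sn²v = 0.9995770431810414
cn(u+v) = (cn u·cn v − sn u·sn v·dn u·dn v)/D = 0.470511350276545/0.9995770431810414 = 0.4707104404670956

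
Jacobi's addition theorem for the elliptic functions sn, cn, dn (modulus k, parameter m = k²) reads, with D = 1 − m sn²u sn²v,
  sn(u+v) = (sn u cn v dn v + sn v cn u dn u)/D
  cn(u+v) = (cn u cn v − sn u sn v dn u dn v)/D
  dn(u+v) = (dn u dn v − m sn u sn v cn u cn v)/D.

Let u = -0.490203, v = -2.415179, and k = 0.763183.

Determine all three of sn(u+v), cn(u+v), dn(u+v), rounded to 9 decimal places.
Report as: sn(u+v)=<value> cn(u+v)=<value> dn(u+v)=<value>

sn(u+v)=-0.774933734 cn(u+v)=-0.632042489 dn(u+v)=0.806366428

sn u = -0.461217141040267, cn u = 0.8872872977850199, dn u = 0.9360026018560826
sn v = -0.9492781670842145, cn v = -0.3144375319474985, dn v = 0.6893032214584078
m = k² = 0.582448291489
D = 1 − m·sn²u·sn²v = 0.8883508967257608
sn(u+v) = (sn u·cn v·dn v + sn v·cn u·dn u)/D = -0.6884130775219724/0.8883508967257608 = -0.7749337340225477
cn(u+v) = (cn u·cn v − sn u·sn v·dn u·dn v)/D = -0.5614755118526454/0.8883508967257608 = -0.6320424889782896
dn(u+v) = (dn u·dn v − m·sn u·sn v·cn u·cn v)/D = 0.7163363398135004/0.8883508967257608 = 0.8063664284617002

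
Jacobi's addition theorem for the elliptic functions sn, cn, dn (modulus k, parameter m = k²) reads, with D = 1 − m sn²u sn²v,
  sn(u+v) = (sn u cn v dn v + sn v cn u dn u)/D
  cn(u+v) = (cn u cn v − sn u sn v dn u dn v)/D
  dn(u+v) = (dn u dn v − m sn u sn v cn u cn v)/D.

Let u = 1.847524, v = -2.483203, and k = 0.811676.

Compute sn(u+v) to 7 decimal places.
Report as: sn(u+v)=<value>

sn(u+v)=-0.5727881

sn u = 0.9949699878196834, cn u = 0.1001734662378166, dn u = 0.5897398805163625
sn v = -0.9616997702398539, cn v = -0.2741050016337029, dn v = 0.6250451200489038
m = k² = 0.658817928976
D = 1 − m·sn²u·sn²v = 0.396795745651664
sn(u+v) = (sn u·cn v·dn v + sn v·cn u·dn u)/D = -0.2272798643630836/0.396795745651664 = -0.5727880574672448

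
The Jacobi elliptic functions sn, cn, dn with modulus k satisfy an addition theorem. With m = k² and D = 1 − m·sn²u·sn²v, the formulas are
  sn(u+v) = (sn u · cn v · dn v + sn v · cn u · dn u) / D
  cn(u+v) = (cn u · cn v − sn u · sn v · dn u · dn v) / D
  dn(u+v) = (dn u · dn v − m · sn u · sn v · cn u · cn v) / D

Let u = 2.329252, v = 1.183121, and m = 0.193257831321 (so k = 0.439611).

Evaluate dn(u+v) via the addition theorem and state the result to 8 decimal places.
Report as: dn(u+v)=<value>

dn(u+v)=0.99619249

sn u = 0.8180908030357709, cn u = -0.5750890696129491, dn u = 0.9330904758398121
sn v = 0.9098347550888049, cn v = 0.4149707440681746, dn v = 0.9165267623344023
m = k² = 0.193257831321
D = 1 − m·sn²u·sn²v = 0.8929306496496495
dn(u+v) = (dn u·dn v − m·sn u·sn v·cn u·cn v)/D = 0.8895308058624569/0.8929306496496495 = 0.9961924884216635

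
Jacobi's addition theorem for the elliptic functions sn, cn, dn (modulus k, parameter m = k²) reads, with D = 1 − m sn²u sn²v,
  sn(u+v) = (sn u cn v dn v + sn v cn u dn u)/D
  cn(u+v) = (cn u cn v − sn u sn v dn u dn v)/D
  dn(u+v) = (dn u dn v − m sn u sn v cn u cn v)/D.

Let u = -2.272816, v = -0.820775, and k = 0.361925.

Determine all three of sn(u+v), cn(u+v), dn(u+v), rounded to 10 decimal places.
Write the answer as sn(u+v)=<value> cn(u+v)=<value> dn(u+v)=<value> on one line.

sn(u+v)=-0.1584694330 cn(u+v)=-0.9873638837 dn(u+v)=0.9983539017

sn u = -0.8209600768652752, cn u = -0.5709855971855695, dn u = 0.9548382870901914
sn v = -0.7244608168522951, cn v = 0.6893159833093277, dn v = 0.9650134235803857
m = k² = 0.130989705625
D = 1 − m·sn²u·sn²v = 0.9536647997242949
sn(u+v) = (sn u·cn v·dn v + sn v·cn u·dn u)/D = -0.151126720091926/0.9536647997242949 = -0.1584694330079256
cn(u+v) = (cn u·cn v − sn u·sn v·dn u·dn v)/D = -0.9416141803878254/0.9536647997242949 = -0.9873638836832886
dn(u+v) = (dn u·dn v − m·sn u·sn v·cn u·cn v)/D = 0.9520949737003536/0.9536647997242949 = 0.9983539016807634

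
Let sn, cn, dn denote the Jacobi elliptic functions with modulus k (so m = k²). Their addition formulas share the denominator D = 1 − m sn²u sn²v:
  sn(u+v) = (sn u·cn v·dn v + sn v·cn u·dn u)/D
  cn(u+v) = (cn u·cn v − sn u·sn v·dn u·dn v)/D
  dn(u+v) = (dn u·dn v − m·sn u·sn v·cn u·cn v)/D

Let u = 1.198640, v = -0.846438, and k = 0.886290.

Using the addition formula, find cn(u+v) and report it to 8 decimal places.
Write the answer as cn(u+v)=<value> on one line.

sn u = 0.8574953719019932, cn u = 0.5144916784231425, dn u = 0.649935264994518
sn v = -0.7022720026671753, cn v = 0.7119087260806928, dn v = 0.7826860863492299
m = k² = 0.7855099641
D = 1 − m·sn²u·sn²v = 0.7151436025425314
cn(u+v) = (cn u·cn v − sn u·sn v·dn u·dn v)/D = 0.6726048708709639/0.7151436025425314 = 0.9405172170731436

cn(u+v)=0.94051722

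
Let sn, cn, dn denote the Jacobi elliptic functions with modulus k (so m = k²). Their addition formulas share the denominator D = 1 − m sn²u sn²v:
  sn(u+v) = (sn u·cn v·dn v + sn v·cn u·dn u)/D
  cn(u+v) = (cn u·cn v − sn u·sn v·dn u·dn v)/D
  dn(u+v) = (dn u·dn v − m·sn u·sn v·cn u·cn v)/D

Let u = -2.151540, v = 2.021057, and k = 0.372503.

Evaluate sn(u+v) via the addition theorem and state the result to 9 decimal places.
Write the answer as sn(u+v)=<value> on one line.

sn u = -0.8837800110411228, cn u = -0.4679026523585359, dn u = 0.9442564860329189
sn v = 0.9344212797666056, cn v = -0.35616972347371, dn v = 0.9374667899992555
m = k² = 0.138758485009
D = 1 − m·sn²u·sn²v = 0.9053690196886912
sn(u+v) = (sn u·cn v·dn v + sn v·cn u·dn u)/D = -0.1177543683415101/0.9053690196886912 = -0.1300622903818817

sn(u+v)=-0.130062290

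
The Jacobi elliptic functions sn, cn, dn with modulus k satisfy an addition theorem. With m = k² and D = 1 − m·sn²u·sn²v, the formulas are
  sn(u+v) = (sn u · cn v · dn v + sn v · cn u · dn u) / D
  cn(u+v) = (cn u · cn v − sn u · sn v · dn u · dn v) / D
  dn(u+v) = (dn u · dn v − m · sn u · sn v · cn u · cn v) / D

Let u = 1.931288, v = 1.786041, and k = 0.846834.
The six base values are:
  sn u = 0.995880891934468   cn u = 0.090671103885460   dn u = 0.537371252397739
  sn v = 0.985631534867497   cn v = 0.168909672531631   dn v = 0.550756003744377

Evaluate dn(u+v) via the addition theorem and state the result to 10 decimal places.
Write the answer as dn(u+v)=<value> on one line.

m = k² = 0.717127823556
D = 1 − m·sn²u·sn²v = 0.309059655370259
dn(u+v) = (dn u·dn v − m·sn u·sn v·cn u·cn v)/D = 0.2851798669997276/0.309059655370259 = 0.9227340484091234

dn(u+v)=0.9227340484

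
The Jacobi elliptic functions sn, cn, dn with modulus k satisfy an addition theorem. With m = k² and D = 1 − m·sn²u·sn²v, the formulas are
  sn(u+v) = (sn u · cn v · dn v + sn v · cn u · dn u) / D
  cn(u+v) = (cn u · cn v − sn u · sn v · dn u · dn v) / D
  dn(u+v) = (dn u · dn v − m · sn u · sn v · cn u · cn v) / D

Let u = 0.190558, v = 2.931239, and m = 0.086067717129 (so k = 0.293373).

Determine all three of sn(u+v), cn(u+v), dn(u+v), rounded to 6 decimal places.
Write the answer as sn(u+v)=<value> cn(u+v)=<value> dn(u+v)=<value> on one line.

sn u = 0.1893100805819592, cn u = 0.9819173556822652, dn u = 0.9984565482605203
sn v = 0.2774304294282043, cn v = -0.9607457295389255, dn v = 0.9966822817023109
m = k² = 0.086067717129
D = 1 − m·sn²u·sn²v = 0.9997625916701729
sn(u+v) = (sn u·cn v·dn v + sn v·cn u·dn u)/D = 0.09071786748373177/0.9997625916701729 = 0.09073940977545605
cn(u+v) = (cn u·cn v − sn u·sn v·dn u·dn v)/D = -0.9956382416431507/0.9997625916701729 = -0.9958746705854115
dn(u+v) = (dn u·dn v − m·sn u·sn v·cn u·cn v)/D = 0.9994082876892327/0.9997625916701729 = 0.9996456118843692

sn(u+v)=0.090739 cn(u+v)=-0.995875 dn(u+v)=0.999646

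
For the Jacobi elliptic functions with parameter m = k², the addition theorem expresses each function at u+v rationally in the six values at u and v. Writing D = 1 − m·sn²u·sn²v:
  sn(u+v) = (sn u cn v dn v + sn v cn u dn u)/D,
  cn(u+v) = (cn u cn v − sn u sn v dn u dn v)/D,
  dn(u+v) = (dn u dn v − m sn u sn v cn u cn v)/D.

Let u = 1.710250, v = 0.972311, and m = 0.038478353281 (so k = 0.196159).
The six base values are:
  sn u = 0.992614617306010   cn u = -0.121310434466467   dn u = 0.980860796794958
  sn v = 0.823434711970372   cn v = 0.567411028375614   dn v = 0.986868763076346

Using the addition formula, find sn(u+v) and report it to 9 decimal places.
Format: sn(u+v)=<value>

sn(u+v)=0.469925260

m = k² = 0.038478353281
D = 1 − m·sn²u·sn²v = 0.9742939024093882
sn(u+v) = (sn u·cn v·dn v + sn v·cn u·dn u)/D = 0.4578453149578786/0.9742939024093882 = 0.4699252595399049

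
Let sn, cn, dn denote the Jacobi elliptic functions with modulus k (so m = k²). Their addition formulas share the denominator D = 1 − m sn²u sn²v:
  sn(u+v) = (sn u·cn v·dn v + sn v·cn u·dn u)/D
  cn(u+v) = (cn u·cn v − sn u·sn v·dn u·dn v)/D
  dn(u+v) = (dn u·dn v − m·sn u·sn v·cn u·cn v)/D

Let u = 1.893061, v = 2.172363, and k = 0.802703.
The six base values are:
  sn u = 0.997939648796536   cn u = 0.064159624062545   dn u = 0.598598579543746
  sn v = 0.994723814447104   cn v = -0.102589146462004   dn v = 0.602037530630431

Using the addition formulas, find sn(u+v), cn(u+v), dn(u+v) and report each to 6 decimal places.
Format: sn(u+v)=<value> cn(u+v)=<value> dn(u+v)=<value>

sn(u+v)=-0.064184 cn(u+v)=-0.997938 dn(u+v)=0.998672

m = k² = 0.644332106209
D = 1 − m·sn²u·sn²v = 0.3650736390187376
sn(u+v) = (sn u·cn v·dn v + sn v·cn u·dn u)/D = -0.02343204054533355/0.3650736390187376 = -0.06418442210266211
cn(u+v) = (cn u·cn v − sn u·sn v·dn u·dn v)/D = -0.3643208769508898/0.3650736390187376 = -0.9979380541693694
dn(u+v) = (dn u·dn v − m·sn u·sn v·cn u·cn v)/D = 0.3645887883389206/0.3650736390187376 = 0.9986719099162564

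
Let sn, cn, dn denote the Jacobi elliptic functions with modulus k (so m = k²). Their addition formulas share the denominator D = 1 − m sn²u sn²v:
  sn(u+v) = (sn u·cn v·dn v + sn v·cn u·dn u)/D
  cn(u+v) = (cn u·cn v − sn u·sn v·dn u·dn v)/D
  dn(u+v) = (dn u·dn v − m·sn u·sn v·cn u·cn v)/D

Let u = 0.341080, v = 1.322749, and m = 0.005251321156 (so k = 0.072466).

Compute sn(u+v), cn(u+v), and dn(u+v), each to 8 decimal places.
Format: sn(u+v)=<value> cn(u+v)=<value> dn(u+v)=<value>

sn u = 0.3344730983499599, cn u = 0.9424052984147415, dn u = 0.9997062182803116
sn v = 0.9690430305266984, cn v = 0.2468918892706526, dn v = 0.9975313410124257
m = k² = 0.005251321156
D = 1 − m·sn²u·sn²v = 0.9994483328922998
sn(u+v) = (sn u·cn v·dn v + sn v·cn u·dn u)/D = 0.9953378322262955/0.9994483328922998 = 0.9958872304543158
cn(u+v) = (cn u·cn v − sn u·sn v·dn u·dn v)/D = -0.09055147630080948/0.9994483328922998 = -0.09060145814517785
dn(u+v) = (dn u·dn v − m·sn u·sn v·cn u·cn v)/D = 0.9968422643046456/0.9994483328922998 = 0.9973924929364657

sn(u+v)=0.99588723 cn(u+v)=-0.09060146 dn(u+v)=0.99739249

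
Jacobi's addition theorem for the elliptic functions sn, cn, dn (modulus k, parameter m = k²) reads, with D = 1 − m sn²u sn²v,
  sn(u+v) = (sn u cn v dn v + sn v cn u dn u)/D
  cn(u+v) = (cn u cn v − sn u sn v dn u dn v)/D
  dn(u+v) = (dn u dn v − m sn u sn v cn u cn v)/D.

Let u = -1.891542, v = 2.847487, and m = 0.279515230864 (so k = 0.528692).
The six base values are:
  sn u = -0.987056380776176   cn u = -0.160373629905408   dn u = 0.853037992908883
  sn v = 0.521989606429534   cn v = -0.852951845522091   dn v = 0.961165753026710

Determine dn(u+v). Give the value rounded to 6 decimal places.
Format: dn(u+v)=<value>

m = k² = 0.279515230864
D = 1 − m·sn²u·sn²v = 0.925798427397083
dn(u+v) = (dn u·dn v − m·sn u·sn v·cn u·cn v)/D = 0.8396109293047398/0.925798427397083 = 0.9069046829830306

dn(u+v)=0.906905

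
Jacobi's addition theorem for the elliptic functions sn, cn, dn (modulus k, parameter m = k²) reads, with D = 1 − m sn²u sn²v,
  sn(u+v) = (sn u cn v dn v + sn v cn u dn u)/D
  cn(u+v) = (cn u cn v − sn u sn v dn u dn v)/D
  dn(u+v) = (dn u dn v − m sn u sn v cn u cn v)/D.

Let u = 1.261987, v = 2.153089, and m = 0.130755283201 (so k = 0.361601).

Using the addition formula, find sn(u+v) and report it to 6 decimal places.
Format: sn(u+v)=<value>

sn(u+v)=-0.161667

sn u = 0.9425465805512486, cn u = 0.3340747573390552, dn u = 0.9401264721020784
sn v = 0.8804549763423639, cn v = -0.474129765606387, dn v = 0.9479653887330886
m = k² = 0.130755283201
D = 1 − m·sn²u·sn²v = 0.9099509376666538
sn(u+v) = (sn u·cn v·dn v + sn v·cn u·dn u)/D = -0.1471089578187901/0.9099509376666538 = -0.1616669116205484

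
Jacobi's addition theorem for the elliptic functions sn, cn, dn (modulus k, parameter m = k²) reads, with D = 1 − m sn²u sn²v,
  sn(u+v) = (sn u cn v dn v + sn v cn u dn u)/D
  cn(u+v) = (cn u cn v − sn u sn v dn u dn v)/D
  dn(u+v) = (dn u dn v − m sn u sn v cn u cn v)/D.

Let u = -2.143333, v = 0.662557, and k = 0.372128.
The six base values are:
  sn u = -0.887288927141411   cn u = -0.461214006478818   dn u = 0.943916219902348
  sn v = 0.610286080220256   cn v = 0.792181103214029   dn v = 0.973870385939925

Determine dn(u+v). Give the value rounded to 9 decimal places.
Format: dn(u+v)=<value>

dn(u+v)=0.929601254

m = k² = 0.138479248384
D = 1 − m·sn²u·sn²v = 0.9593947910075334
dn(u+v) = (dn u·dn v − m·sn u·sn v·cn u·cn v)/D = 0.8918546003971966/0.9593947910075334 = 0.9296012535784068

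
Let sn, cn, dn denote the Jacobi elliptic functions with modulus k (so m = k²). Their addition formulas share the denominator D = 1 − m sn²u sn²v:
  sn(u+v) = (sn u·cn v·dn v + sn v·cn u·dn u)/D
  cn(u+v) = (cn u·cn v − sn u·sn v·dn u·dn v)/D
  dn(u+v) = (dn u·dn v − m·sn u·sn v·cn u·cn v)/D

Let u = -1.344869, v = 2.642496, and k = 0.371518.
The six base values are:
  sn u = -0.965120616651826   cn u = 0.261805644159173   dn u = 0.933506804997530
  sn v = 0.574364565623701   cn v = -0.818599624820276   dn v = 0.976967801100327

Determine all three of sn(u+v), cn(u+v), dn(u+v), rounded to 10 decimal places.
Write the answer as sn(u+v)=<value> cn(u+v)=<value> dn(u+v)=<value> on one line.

m = k² = 0.138025624324
D = 1 − m·sn²u·sn²v = 0.95758707892416
sn(u+v) = (sn u·cn v·dn v + sn v·cn u·dn u)/D = 0.9122240244307506/0.95758707892416 = 0.9526277500064283
cn(u+v) = (cn u·cn v − sn u·sn v·dn u·dn v)/D = 0.2912393225062006/0.95758707892416 = 0.3041387346552391
dn(u+v) = (dn u·dn v − m·sn u·sn v·cn u·cn v)/D = 0.8956085203980259/0.95758707892416 = 0.9352763211928815

sn(u+v)=0.9526277500 cn(u+v)=0.3041387347 dn(u+v)=0.9352763212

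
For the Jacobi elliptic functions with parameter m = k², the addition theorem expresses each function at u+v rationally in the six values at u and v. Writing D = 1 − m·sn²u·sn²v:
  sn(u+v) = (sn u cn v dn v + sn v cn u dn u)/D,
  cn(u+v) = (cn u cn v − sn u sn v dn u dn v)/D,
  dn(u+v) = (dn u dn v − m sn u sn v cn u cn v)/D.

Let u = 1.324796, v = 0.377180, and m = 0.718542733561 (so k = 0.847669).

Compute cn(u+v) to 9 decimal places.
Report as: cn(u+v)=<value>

cn(u+v)=0.215493007

sn u = 0.9035772332367755, cn u = 0.4284252368572303, dn u = 0.642918719595238
sn v = 0.3625125453894282, cn v = 0.9319788916253832, dn v = 0.9516157093943232
m = k² = 0.718542733561
D = 1 − m·sn²u·sn²v = 0.9229044621125341
cn(u+v) = (cn u·cn v − sn u·sn v·dn u·dn v)/D = 0.1988794579282715/0.9229044621125341 = 0.2154930072317942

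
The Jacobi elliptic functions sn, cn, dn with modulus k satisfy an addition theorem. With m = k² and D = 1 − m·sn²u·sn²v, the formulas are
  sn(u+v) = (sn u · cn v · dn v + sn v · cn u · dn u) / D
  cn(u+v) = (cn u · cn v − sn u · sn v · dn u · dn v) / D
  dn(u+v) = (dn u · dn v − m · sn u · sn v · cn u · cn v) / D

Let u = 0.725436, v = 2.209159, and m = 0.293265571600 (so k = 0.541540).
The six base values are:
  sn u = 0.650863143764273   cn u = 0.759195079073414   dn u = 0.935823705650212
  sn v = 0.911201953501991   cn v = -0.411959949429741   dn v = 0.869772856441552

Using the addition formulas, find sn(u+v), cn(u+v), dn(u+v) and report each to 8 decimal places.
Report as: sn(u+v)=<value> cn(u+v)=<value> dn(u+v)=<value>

sn(u+v)=0.46180790 cn(u+v)=-0.88697997 dn(u+v)=0.96822325

m = k² = 0.2932655716
D = 1 − m·sn²u·sn²v = 0.8968498830553704
sn(u+v) = (sn u·cn v·dn v + sn v·cn u·dn u)/D = 0.4141723570451899/0.8968498830553704 = 0.4618078954687442
cn(u+v) = (cn u·cn v − sn u·sn v·dn u·dn v)/D = -0.7954878826205106/0.8968498830553704 = -0.886979970282717
dn(u+v) = (dn u·dn v − m·sn u·sn v·cn u·cn v)/D = 0.8683509116167863/0.8968498830553704 = 0.9682232534373598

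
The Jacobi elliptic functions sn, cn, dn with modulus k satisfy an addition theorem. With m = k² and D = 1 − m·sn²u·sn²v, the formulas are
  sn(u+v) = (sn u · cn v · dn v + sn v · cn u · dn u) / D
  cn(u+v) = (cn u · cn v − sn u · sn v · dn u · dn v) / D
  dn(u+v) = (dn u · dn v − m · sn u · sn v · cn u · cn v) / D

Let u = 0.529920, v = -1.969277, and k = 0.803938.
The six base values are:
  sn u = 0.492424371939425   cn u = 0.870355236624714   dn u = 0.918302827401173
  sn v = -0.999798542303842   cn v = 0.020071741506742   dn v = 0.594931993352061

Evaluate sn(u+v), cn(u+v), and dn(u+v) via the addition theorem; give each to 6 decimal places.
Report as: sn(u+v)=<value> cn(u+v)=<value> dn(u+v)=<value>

m = k² = 0.646316307844
D = 1 − m·sn²u·sn²v = 0.8433432213193952
sn(u+v) = (sn u·cn v·dn v + sn v·cn u·dn u)/D = -0.7932084620533046/0.8433432213193952 = -0.9405523658710914
cn(u+v) = (cn u·cn v − sn u·sn v·dn u·dn v)/D = 0.2864404382631853/0.8433432213193952 = 0.339648711250746
dn(u+v) = (dn u·dn v − m·sn u·sn v·cn u·cn v)/D = 0.5518865022465596/0.8433432213193952 = 0.6544031994270886

sn(u+v)=-0.940552 cn(u+v)=0.339649 dn(u+v)=0.654403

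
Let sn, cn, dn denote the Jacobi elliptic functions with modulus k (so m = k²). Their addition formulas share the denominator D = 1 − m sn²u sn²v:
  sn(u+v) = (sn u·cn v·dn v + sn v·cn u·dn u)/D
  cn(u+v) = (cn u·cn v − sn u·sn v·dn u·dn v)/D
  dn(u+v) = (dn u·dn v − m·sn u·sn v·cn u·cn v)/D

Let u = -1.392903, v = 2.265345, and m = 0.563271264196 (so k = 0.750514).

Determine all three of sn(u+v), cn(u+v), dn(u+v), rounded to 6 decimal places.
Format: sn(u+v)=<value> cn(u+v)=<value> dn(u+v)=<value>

sn u = -0.9388911182151859, cn u = 0.3442142764857928, dn u = 0.7095541337259973
sn v = 0.9721875503853832, cn v = -0.2342036867251835, dn v = 0.6838310716594677
m = k² = 0.563271264196
D = 1 − m·sn²u·sn²v = 0.530702578668915
sn(u+v) = (sn u·cn v·dn v + sn v·cn u·dn u)/D = 0.3878146060580411/0.530702578668915 = 0.7307569656637825
cn(u+v) = (cn u·cn v − sn u·sn v·dn u·dn v)/D = 0.3622775984433515/0.530702578668915 = 0.6826377202688563
dn(u+v) = (dn u·dn v − m·sn u·sn v·cn u·cn v)/D = 0.4437669814921936/0.530702578668915 = 0.836187724215003

sn(u+v)=0.730757 cn(u+v)=0.682638 dn(u+v)=0.836188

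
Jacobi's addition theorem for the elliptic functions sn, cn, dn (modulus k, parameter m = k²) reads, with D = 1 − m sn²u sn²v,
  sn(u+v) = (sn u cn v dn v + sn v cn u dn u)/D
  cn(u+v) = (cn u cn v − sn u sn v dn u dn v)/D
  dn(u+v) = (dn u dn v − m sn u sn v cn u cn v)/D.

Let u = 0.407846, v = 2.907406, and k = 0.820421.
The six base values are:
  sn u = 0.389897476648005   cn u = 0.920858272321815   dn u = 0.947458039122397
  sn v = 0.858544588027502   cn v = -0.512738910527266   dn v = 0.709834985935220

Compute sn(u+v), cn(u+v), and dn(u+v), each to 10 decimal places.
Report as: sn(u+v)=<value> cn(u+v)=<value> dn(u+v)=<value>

m = k² = 0.673090617241
D = 1 − m·sn²u·sn²v = 0.9245776438325736
sn(u+v) = (sn u·cn v·dn v + sn v·cn u·dn u)/D = 0.607151230481274/0.9245776438325736 = 0.6566795493394165
cn(u+v) = (cn u·cn v − sn u·sn v·dn u·dn v)/D = -0.6972884645539952/0.9245776438325736 = -0.754169721932259
dn(u+v) = (dn u·dn v − m·sn u·sn v·cn u·cn v)/D = 0.7789227586751481/0.9245776438325736 = 0.8424633278459399

sn(u+v)=0.6566795493 cn(u+v)=-0.7541697219 dn(u+v)=0.8424633278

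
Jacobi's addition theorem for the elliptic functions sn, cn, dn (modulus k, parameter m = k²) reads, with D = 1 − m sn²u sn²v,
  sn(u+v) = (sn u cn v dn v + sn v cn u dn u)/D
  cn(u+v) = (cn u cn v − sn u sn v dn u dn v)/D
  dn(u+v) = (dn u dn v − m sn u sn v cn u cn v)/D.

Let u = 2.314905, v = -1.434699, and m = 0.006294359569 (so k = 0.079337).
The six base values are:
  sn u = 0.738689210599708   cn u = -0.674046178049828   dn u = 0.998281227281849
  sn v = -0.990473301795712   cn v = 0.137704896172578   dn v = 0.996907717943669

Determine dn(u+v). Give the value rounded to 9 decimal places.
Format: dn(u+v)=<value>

dn(u+v)=0.998129962

m = k² = 0.006294359569
D = 1 − m·sn²u·sn²v = 0.9966305376555082
dn(u+v) = (dn u·dn v − m·sn u·sn v·cn u·cn v)/D = 0.9947668005205712/0.9966305376555082 = 0.9981299618419065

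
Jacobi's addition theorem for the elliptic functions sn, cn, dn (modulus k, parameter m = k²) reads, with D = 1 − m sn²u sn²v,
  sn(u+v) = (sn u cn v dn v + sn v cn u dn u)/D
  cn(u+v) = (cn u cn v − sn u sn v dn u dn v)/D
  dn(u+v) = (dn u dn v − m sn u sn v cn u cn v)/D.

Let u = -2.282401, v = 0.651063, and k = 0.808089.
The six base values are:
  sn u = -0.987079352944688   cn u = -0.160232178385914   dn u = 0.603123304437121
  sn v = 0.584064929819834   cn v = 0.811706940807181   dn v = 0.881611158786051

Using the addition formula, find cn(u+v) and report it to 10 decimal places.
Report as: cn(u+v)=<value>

m = k² = 0.653007831921
D = 1 − m·sn²u·sn²v = 0.7829574990303095
cn(u+v) = (cn u·cn v − sn u·sn v·dn u·dn v)/D = 0.1764849455243453/0.7829574990303095 = 0.2254080786542327

cn(u+v)=0.2254080787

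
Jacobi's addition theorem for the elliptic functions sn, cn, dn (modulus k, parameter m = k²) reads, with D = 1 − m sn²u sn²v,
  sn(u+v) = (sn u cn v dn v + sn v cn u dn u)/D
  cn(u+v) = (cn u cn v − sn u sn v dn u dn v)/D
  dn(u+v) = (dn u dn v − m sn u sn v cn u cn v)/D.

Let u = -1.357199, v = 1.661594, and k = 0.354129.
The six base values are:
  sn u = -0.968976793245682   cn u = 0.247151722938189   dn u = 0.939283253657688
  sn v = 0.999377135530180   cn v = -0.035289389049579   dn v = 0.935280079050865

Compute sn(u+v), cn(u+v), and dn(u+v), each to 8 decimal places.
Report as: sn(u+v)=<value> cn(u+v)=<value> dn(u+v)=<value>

m = k² = 0.125407348641
D = 1 − m·sn²u·sn²v = 0.8823996657279745
sn(u+v) = (sn u·cn v·dn v + sn v·cn u·dn u)/D = 0.2639824065909173/0.8823996657279745 = 0.2991642187139014
cn(u+v) = (cn u·cn v − sn u·sn v·dn u·dn v)/D = 0.8419872083869854/0.8823996657279745 = 0.9542016402424075
dn(u+v) = (dn u·dn v − m·sn u·sn v·cn u·cn v)/D = 0.8774337265093771/0.8823996657279745 = 0.994372233567767

sn(u+v)=0.29916422 cn(u+v)=0.95420164 dn(u+v)=0.99437223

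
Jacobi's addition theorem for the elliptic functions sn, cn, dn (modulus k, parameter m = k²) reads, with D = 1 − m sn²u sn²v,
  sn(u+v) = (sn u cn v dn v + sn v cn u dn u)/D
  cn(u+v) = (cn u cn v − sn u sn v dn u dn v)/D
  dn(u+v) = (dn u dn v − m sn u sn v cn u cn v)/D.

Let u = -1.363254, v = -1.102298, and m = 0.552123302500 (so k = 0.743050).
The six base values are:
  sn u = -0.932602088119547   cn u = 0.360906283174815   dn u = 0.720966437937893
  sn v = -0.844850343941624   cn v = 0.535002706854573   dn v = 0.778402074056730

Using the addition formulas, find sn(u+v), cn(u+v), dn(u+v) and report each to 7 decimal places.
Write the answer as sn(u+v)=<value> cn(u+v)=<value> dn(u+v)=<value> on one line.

sn(u+v)=-0.9253993 cn(u+v)=-0.3789935 dn(u+v)=0.7260727

m = k² = 0.5521233025
D = 1 − m·sn²u·sn²v = 0.657241357216529
sn(u+v) = (sn u·cn v·dn v + sn v·cn u·dn u)/D = -0.6082107163393572/0.657241357216529 = -0.9253993371859304
cn(u+v) = (cn u·cn v − sn u·sn v·dn u·dn v)/D = -0.2490901968480314/0.657241357216529 = -0.3789934916800561
dn(u+v) = (dn u·dn v − m·sn u·sn v·cn u·cn v)/D = 0.4772049847618947/0.657241357216529 = 0.7260726664902782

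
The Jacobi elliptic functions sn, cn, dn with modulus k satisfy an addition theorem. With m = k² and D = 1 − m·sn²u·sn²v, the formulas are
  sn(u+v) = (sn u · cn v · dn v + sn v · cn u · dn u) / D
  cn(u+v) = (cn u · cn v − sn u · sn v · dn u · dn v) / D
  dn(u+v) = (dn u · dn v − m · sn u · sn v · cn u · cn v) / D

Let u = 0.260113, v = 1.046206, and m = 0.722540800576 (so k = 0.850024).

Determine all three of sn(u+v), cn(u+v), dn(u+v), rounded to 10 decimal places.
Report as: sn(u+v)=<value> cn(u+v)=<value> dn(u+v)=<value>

sn u = 0.2551733524684973, cn u = 0.9668953201820702, dn u = 0.9761930562503591
sn v = 0.8055402888801213, cn v = 0.5925410053244676, dn v = 0.7287981708022996
m = k² = 0.722540800576
D = 1 − m·sn²u·sn²v = 0.9694713536738029
sn(u+v) = (sn u·cn v·dn v + sn v·cn u·dn u)/D = 0.8705253218314916/0.9694713536738029 = 0.8979381582886835
cn(u+v) = (cn u·cn v − sn u·sn v·dn u·dn v)/D = 0.4266853286021139/0.9694713536738029 = 0.4401216466945555
dn(u+v) = (dn u·dn v − m·sn u·sn v·cn u·cn v)/D = 0.6263568700101897/0.9694713536738029 = 0.6460808435820368

sn(u+v)=0.8979381583 cn(u+v)=0.4401216467 dn(u+v)=0.6460808436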